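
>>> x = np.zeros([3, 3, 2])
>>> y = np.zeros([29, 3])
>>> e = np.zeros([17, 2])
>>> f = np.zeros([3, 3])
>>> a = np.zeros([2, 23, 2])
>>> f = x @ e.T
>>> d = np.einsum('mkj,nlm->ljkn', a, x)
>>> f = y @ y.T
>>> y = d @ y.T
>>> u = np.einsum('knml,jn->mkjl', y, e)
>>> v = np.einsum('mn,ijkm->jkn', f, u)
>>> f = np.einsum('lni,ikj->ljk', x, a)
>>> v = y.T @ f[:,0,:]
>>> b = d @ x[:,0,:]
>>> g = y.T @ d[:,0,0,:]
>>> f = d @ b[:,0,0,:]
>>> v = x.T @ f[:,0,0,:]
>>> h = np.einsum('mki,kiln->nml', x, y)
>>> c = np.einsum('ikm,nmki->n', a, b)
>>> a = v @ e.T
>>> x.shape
(3, 3, 2)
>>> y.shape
(3, 2, 23, 29)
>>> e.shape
(17, 2)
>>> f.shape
(3, 2, 23, 2)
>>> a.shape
(2, 3, 17)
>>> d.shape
(3, 2, 23, 3)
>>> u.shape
(23, 3, 17, 29)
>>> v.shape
(2, 3, 2)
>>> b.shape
(3, 2, 23, 2)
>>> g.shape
(29, 23, 2, 3)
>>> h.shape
(29, 3, 23)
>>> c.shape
(3,)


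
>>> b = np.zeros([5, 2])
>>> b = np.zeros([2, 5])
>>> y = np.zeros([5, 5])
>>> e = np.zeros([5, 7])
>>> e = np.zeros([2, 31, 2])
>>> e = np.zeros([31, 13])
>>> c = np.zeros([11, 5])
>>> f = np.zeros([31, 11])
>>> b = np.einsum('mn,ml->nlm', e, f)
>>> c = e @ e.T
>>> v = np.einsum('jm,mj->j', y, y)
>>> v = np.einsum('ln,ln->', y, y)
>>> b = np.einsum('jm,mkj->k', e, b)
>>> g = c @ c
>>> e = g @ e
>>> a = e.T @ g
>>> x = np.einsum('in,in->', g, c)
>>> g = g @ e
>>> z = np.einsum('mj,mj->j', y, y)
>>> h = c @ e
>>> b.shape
(11,)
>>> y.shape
(5, 5)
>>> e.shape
(31, 13)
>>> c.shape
(31, 31)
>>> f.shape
(31, 11)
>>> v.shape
()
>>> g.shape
(31, 13)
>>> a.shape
(13, 31)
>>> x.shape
()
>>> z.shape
(5,)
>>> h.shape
(31, 13)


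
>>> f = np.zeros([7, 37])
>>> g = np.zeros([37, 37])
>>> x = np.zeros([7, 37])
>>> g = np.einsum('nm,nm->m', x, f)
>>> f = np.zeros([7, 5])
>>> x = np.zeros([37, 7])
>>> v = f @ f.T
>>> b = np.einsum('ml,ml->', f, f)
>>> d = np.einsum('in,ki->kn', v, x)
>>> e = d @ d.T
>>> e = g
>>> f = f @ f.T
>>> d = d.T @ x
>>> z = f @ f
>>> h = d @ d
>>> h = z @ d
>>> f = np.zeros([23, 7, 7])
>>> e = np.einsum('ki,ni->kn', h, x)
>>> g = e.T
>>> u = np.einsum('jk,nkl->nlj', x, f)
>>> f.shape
(23, 7, 7)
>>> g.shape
(37, 7)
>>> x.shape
(37, 7)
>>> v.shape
(7, 7)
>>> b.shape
()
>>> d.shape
(7, 7)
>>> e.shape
(7, 37)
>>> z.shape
(7, 7)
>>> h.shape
(7, 7)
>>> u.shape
(23, 7, 37)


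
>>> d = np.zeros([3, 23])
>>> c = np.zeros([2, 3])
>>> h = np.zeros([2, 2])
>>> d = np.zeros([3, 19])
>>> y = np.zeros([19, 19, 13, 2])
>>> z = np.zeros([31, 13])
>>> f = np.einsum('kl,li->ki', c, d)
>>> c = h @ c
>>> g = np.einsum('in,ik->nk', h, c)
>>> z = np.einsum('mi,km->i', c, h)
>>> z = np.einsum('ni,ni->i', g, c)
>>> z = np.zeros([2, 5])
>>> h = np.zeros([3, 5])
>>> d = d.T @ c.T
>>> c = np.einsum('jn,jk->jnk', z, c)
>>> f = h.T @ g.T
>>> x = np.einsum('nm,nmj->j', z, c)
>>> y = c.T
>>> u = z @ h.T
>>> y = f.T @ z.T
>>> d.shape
(19, 2)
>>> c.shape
(2, 5, 3)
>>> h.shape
(3, 5)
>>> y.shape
(2, 2)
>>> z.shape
(2, 5)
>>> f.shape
(5, 2)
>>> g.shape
(2, 3)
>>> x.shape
(3,)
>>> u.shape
(2, 3)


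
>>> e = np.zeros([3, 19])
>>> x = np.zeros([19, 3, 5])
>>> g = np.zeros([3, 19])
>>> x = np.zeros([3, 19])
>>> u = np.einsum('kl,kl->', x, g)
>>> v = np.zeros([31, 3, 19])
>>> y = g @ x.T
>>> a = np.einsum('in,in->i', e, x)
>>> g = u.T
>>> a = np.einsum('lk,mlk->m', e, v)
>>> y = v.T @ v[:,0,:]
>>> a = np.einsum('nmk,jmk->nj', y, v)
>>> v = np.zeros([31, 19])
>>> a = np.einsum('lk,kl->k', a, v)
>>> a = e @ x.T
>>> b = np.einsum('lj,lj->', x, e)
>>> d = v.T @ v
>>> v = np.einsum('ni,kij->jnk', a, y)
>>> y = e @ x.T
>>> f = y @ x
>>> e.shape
(3, 19)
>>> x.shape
(3, 19)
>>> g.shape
()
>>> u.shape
()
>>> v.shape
(19, 3, 19)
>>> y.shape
(3, 3)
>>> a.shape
(3, 3)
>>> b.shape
()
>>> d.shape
(19, 19)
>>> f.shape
(3, 19)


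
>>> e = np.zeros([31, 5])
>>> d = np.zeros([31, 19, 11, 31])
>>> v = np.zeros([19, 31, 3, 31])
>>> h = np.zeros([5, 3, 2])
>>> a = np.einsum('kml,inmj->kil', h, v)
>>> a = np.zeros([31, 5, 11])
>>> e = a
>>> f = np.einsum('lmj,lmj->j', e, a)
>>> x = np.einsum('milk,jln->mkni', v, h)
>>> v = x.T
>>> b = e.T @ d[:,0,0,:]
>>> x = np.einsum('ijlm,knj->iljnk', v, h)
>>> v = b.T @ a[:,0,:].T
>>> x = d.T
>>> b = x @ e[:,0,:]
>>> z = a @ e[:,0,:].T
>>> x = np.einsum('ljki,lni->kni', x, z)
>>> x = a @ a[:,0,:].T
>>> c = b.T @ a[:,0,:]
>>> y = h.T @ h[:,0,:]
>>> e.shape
(31, 5, 11)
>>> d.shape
(31, 19, 11, 31)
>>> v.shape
(31, 5, 31)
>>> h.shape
(5, 3, 2)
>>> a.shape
(31, 5, 11)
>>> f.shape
(11,)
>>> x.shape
(31, 5, 31)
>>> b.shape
(31, 11, 19, 11)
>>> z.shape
(31, 5, 31)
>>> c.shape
(11, 19, 11, 11)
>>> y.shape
(2, 3, 2)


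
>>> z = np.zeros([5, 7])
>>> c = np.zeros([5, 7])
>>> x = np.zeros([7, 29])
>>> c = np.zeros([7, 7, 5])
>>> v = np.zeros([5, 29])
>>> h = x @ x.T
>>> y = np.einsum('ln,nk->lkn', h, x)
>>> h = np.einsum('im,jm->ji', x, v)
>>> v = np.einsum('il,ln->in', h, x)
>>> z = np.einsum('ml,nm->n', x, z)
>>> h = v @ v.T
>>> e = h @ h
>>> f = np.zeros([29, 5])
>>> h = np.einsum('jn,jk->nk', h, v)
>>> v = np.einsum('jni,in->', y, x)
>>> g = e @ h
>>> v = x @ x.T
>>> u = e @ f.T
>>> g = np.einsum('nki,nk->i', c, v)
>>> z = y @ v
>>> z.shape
(7, 29, 7)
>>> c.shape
(7, 7, 5)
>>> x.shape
(7, 29)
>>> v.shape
(7, 7)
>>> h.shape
(5, 29)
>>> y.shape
(7, 29, 7)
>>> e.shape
(5, 5)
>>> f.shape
(29, 5)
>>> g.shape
(5,)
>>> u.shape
(5, 29)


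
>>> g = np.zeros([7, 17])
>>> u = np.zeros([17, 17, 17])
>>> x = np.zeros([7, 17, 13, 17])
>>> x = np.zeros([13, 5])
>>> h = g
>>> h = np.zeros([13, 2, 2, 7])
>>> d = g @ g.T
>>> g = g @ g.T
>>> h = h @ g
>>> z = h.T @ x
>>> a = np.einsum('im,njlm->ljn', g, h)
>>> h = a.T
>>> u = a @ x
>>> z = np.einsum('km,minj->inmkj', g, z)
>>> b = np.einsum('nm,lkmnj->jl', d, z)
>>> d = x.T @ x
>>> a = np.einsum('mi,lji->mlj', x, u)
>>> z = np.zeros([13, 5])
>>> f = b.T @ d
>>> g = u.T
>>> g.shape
(5, 2, 2)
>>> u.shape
(2, 2, 5)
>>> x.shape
(13, 5)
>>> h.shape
(13, 2, 2)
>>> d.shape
(5, 5)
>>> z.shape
(13, 5)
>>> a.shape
(13, 2, 2)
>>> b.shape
(5, 2)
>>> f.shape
(2, 5)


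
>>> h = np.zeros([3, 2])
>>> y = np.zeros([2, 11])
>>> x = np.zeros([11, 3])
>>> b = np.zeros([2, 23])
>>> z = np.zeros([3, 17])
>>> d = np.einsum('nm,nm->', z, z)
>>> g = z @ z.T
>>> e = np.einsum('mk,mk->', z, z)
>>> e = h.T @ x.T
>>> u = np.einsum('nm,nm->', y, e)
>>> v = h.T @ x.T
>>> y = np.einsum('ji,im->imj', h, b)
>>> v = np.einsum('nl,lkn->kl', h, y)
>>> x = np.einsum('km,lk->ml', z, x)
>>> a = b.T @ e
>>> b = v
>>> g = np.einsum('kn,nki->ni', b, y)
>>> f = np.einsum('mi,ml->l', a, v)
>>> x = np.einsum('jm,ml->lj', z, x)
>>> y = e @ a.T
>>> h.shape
(3, 2)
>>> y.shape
(2, 23)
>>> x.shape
(11, 3)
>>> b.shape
(23, 2)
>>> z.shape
(3, 17)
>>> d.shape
()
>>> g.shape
(2, 3)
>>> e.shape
(2, 11)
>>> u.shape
()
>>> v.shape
(23, 2)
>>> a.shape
(23, 11)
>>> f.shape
(2,)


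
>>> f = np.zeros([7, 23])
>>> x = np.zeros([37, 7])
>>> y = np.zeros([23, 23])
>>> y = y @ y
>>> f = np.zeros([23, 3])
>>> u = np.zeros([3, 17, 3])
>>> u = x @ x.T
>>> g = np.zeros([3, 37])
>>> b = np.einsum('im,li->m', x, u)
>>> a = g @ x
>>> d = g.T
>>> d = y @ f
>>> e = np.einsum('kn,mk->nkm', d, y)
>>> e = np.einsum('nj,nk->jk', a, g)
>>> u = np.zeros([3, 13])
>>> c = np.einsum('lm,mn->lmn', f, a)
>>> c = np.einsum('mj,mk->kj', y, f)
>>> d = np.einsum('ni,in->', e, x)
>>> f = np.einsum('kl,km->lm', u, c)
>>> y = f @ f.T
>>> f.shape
(13, 23)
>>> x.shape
(37, 7)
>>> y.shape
(13, 13)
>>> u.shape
(3, 13)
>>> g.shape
(3, 37)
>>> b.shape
(7,)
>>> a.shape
(3, 7)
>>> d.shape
()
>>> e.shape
(7, 37)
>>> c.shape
(3, 23)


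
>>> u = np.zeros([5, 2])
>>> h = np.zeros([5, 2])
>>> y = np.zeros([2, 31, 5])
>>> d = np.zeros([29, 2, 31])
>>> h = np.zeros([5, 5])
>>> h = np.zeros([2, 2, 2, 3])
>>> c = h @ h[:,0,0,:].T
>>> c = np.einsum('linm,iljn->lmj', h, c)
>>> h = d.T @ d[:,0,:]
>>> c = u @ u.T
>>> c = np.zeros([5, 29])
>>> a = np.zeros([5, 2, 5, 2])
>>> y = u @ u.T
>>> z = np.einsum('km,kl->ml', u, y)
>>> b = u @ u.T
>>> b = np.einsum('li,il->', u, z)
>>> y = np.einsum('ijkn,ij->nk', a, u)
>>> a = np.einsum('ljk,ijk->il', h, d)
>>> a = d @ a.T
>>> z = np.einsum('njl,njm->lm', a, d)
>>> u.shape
(5, 2)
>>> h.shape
(31, 2, 31)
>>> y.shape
(2, 5)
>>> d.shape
(29, 2, 31)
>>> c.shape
(5, 29)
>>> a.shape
(29, 2, 29)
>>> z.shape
(29, 31)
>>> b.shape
()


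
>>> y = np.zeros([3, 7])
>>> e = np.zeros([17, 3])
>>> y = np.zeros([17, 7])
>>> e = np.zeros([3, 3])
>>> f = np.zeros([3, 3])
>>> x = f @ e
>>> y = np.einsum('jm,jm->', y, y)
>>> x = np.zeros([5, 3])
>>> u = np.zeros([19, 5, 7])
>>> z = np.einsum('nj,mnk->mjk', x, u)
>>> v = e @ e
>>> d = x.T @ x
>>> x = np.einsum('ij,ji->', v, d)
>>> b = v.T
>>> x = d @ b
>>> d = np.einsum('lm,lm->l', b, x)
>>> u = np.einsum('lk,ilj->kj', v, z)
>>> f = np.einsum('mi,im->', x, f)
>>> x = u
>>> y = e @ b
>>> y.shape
(3, 3)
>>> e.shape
(3, 3)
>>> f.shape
()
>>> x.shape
(3, 7)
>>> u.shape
(3, 7)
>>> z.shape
(19, 3, 7)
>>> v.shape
(3, 3)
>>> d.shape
(3,)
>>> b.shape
(3, 3)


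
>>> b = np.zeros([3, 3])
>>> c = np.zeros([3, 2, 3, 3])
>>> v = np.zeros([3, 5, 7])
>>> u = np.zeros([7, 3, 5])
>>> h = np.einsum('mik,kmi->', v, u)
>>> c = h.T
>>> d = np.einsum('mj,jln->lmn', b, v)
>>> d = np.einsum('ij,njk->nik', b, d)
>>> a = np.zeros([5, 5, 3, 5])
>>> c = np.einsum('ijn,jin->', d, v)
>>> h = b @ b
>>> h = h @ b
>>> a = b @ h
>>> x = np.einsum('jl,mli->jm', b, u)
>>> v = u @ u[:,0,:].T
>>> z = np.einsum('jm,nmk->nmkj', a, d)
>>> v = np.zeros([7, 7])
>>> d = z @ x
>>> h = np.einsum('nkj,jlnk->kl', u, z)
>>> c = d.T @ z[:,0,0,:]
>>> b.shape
(3, 3)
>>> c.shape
(7, 7, 3, 3)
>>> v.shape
(7, 7)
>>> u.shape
(7, 3, 5)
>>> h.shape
(3, 3)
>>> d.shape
(5, 3, 7, 7)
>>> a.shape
(3, 3)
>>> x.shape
(3, 7)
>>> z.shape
(5, 3, 7, 3)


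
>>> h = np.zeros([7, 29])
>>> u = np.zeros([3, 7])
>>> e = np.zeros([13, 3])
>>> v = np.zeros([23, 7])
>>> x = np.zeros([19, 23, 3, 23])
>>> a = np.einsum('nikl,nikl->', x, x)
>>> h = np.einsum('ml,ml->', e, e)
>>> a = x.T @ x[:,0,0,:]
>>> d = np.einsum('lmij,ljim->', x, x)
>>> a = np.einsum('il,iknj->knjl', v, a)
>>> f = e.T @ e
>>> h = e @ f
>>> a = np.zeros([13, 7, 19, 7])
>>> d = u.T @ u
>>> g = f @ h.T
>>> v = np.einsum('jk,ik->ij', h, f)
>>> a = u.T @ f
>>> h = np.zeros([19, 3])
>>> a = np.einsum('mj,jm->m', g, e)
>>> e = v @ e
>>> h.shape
(19, 3)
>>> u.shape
(3, 7)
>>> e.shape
(3, 3)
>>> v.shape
(3, 13)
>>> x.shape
(19, 23, 3, 23)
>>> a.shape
(3,)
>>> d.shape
(7, 7)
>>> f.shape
(3, 3)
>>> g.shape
(3, 13)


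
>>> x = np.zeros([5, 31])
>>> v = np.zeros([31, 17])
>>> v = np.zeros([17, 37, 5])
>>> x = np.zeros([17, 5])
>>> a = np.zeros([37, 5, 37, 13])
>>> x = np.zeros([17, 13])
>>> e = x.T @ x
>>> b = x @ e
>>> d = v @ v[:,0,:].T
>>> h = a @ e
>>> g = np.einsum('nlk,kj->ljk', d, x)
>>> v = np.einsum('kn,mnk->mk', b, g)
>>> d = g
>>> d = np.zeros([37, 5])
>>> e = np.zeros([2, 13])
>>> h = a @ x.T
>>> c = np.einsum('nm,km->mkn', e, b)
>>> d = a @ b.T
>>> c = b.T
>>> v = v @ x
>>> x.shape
(17, 13)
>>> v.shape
(37, 13)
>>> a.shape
(37, 5, 37, 13)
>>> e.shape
(2, 13)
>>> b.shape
(17, 13)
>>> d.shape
(37, 5, 37, 17)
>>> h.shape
(37, 5, 37, 17)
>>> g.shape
(37, 13, 17)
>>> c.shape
(13, 17)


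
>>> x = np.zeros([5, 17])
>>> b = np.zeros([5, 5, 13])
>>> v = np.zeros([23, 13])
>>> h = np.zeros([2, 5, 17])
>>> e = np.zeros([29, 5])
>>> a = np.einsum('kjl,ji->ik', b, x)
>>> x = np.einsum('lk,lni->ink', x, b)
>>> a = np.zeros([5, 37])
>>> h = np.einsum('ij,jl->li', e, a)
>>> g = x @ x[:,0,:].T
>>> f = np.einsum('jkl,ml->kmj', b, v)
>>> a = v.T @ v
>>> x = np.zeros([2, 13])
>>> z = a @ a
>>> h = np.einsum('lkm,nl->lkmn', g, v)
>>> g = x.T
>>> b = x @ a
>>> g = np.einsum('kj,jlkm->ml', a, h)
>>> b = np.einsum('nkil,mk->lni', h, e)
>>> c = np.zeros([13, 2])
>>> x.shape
(2, 13)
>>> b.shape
(23, 13, 13)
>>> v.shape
(23, 13)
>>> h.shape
(13, 5, 13, 23)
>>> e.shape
(29, 5)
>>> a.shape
(13, 13)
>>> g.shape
(23, 5)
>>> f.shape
(5, 23, 5)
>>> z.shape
(13, 13)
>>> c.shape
(13, 2)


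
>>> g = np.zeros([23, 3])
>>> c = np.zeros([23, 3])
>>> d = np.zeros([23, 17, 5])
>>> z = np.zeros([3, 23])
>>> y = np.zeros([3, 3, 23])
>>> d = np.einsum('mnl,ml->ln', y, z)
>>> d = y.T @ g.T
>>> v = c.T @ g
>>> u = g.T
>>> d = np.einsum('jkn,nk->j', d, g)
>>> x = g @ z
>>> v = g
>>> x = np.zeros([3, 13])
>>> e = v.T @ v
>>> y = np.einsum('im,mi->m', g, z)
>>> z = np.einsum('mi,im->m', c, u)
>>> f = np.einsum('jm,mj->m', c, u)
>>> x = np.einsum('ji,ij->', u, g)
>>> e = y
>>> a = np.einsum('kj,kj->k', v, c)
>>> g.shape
(23, 3)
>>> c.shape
(23, 3)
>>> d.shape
(23,)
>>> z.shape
(23,)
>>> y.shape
(3,)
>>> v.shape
(23, 3)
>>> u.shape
(3, 23)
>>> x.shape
()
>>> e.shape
(3,)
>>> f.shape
(3,)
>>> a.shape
(23,)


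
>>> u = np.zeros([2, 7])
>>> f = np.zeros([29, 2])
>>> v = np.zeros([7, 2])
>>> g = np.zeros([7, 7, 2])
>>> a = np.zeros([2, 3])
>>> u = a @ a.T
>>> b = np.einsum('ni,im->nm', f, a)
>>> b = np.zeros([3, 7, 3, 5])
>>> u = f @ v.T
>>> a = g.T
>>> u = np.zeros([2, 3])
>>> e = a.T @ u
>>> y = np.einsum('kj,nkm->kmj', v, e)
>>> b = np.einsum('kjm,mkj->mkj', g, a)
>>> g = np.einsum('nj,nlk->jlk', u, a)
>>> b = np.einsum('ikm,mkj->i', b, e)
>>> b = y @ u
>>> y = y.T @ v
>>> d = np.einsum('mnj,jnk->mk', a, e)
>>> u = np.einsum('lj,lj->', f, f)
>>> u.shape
()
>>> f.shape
(29, 2)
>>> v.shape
(7, 2)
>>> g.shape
(3, 7, 7)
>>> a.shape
(2, 7, 7)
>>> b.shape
(7, 3, 3)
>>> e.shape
(7, 7, 3)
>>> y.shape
(2, 3, 2)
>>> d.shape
(2, 3)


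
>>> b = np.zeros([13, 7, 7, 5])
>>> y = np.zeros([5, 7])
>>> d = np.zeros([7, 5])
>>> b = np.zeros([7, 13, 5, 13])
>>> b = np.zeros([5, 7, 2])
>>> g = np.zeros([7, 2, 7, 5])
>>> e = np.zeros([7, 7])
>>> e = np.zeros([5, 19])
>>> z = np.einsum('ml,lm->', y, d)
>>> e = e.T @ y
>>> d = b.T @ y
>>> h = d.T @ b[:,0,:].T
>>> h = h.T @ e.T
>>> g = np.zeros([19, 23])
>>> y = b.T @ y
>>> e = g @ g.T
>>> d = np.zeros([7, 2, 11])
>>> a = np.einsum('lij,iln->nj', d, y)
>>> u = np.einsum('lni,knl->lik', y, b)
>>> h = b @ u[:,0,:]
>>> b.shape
(5, 7, 2)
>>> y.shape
(2, 7, 7)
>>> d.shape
(7, 2, 11)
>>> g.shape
(19, 23)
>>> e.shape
(19, 19)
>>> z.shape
()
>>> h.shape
(5, 7, 5)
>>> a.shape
(7, 11)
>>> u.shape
(2, 7, 5)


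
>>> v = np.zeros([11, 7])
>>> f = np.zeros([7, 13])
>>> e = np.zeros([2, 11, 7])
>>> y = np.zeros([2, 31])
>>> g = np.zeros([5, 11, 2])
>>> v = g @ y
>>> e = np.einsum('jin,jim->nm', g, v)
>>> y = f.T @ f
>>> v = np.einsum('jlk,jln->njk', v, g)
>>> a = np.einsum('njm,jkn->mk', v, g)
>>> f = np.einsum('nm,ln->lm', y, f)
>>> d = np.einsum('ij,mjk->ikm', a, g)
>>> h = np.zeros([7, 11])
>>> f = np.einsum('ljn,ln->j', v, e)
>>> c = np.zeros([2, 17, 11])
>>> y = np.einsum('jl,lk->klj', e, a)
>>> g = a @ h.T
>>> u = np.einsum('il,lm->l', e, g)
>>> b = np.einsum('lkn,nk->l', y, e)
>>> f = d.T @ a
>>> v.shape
(2, 5, 31)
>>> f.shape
(5, 2, 11)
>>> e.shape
(2, 31)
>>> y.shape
(11, 31, 2)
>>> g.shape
(31, 7)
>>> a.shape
(31, 11)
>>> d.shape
(31, 2, 5)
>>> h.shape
(7, 11)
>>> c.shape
(2, 17, 11)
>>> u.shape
(31,)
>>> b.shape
(11,)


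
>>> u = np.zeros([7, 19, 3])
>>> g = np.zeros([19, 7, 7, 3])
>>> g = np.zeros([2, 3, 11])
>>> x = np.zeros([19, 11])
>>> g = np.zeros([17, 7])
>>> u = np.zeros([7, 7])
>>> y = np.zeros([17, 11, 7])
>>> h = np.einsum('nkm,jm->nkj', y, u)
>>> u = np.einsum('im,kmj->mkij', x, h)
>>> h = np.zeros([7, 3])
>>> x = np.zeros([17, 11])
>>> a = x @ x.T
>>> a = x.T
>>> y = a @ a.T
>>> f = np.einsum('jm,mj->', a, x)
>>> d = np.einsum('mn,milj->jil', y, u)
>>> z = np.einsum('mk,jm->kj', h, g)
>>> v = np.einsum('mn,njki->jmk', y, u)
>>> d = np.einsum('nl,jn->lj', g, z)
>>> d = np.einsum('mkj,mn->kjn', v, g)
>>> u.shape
(11, 17, 19, 7)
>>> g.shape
(17, 7)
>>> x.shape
(17, 11)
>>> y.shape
(11, 11)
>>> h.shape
(7, 3)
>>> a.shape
(11, 17)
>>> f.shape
()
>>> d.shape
(11, 19, 7)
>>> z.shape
(3, 17)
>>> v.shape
(17, 11, 19)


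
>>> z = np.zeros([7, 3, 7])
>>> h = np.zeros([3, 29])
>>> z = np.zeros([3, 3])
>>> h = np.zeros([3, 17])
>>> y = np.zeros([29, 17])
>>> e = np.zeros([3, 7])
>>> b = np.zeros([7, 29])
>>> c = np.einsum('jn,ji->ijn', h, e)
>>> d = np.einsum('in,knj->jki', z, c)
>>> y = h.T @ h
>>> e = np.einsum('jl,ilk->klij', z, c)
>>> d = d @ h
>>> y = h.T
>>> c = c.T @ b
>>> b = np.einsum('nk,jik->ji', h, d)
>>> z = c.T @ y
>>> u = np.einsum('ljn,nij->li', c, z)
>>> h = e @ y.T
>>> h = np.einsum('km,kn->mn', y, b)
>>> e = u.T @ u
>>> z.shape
(29, 3, 3)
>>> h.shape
(3, 7)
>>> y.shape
(17, 3)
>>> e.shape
(3, 3)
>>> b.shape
(17, 7)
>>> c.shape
(17, 3, 29)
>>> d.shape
(17, 7, 17)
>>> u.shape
(17, 3)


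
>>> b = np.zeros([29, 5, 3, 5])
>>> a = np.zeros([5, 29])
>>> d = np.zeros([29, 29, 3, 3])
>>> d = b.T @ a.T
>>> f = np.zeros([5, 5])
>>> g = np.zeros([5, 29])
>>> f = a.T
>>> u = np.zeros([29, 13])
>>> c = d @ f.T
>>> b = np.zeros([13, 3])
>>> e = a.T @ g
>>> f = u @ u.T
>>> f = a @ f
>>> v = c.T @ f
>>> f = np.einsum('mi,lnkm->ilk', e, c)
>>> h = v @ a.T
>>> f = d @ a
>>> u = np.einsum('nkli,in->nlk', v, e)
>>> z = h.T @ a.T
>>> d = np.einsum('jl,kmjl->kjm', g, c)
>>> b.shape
(13, 3)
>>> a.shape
(5, 29)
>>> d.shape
(5, 5, 3)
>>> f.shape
(5, 3, 5, 29)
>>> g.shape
(5, 29)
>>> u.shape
(29, 3, 5)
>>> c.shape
(5, 3, 5, 29)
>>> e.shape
(29, 29)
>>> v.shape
(29, 5, 3, 29)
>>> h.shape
(29, 5, 3, 5)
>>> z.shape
(5, 3, 5, 5)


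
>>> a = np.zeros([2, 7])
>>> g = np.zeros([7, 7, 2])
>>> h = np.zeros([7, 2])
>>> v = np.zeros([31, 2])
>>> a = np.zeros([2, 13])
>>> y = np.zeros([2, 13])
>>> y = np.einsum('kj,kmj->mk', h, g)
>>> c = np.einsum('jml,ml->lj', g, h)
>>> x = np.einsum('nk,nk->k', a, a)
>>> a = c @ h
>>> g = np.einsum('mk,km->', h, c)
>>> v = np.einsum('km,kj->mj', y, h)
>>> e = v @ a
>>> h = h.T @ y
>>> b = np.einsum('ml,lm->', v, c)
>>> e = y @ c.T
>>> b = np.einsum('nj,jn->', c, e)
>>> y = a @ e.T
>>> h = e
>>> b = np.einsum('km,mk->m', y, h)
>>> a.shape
(2, 2)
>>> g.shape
()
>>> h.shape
(7, 2)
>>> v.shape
(7, 2)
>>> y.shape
(2, 7)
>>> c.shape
(2, 7)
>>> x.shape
(13,)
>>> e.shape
(7, 2)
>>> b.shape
(7,)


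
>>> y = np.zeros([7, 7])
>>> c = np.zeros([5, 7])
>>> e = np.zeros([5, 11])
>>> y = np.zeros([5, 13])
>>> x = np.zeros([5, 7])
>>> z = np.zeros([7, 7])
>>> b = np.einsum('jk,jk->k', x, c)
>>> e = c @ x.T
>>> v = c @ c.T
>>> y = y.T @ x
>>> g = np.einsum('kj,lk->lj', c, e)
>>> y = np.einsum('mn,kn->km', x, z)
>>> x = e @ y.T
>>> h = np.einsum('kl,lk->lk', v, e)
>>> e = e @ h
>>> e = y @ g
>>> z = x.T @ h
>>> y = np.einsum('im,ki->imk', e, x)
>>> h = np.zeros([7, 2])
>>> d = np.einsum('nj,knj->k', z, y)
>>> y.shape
(7, 7, 5)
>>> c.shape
(5, 7)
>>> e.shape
(7, 7)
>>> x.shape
(5, 7)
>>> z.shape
(7, 5)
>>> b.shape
(7,)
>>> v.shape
(5, 5)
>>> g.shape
(5, 7)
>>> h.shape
(7, 2)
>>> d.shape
(7,)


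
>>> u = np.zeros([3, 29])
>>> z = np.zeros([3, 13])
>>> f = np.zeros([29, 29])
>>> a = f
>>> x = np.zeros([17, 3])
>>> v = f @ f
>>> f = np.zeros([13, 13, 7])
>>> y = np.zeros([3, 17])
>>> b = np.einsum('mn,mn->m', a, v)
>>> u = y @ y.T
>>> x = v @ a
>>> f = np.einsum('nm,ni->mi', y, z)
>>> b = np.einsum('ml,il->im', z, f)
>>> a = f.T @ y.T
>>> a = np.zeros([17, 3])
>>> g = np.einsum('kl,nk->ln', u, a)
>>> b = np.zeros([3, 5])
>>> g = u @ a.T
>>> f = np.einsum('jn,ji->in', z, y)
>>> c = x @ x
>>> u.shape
(3, 3)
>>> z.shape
(3, 13)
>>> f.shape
(17, 13)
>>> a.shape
(17, 3)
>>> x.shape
(29, 29)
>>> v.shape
(29, 29)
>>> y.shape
(3, 17)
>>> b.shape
(3, 5)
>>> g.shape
(3, 17)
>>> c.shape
(29, 29)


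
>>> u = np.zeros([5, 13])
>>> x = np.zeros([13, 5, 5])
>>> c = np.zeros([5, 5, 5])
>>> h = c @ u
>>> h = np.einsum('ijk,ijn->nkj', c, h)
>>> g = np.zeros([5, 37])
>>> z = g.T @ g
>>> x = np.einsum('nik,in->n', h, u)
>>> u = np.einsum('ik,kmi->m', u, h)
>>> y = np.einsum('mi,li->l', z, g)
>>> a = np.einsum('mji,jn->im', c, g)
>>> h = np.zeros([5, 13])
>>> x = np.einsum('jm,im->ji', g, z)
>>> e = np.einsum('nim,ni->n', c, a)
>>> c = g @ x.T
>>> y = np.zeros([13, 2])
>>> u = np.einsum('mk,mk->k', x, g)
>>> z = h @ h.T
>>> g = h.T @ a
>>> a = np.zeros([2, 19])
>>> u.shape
(37,)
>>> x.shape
(5, 37)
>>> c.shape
(5, 5)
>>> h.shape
(5, 13)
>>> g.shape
(13, 5)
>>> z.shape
(5, 5)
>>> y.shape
(13, 2)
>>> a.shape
(2, 19)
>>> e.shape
(5,)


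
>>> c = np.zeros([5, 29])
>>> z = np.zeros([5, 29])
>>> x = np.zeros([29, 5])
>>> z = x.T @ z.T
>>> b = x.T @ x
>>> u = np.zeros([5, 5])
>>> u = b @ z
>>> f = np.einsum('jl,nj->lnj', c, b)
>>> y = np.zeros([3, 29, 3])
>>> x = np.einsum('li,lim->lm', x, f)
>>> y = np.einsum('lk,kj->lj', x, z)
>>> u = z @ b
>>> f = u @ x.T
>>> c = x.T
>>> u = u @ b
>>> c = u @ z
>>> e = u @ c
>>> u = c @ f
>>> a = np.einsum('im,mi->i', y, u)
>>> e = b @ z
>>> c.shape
(5, 5)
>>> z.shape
(5, 5)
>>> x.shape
(29, 5)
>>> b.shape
(5, 5)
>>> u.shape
(5, 29)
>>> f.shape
(5, 29)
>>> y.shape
(29, 5)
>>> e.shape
(5, 5)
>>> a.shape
(29,)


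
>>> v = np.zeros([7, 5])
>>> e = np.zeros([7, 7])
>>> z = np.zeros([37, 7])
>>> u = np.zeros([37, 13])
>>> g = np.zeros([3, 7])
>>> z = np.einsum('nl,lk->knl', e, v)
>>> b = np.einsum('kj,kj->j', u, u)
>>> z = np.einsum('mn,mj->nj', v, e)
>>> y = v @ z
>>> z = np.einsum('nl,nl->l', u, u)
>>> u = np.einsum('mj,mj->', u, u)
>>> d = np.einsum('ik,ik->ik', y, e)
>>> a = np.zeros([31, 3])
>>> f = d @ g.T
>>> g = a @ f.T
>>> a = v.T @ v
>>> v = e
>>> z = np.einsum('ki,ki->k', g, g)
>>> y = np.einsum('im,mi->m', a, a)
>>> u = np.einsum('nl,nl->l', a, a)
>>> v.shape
(7, 7)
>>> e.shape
(7, 7)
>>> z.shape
(31,)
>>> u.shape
(5,)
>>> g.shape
(31, 7)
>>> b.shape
(13,)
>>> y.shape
(5,)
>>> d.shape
(7, 7)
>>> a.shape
(5, 5)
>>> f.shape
(7, 3)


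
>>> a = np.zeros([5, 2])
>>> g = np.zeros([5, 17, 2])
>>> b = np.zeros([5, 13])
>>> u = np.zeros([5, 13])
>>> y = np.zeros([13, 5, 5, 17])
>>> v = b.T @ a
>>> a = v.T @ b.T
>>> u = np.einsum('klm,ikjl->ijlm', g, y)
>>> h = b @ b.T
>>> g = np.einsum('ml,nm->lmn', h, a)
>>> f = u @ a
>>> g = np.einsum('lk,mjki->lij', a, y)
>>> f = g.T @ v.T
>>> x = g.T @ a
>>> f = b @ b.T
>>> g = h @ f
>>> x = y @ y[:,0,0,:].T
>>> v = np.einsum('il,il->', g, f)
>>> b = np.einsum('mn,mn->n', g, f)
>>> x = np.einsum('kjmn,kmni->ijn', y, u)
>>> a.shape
(2, 5)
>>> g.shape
(5, 5)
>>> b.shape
(5,)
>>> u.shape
(13, 5, 17, 2)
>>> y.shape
(13, 5, 5, 17)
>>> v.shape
()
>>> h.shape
(5, 5)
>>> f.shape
(5, 5)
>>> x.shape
(2, 5, 17)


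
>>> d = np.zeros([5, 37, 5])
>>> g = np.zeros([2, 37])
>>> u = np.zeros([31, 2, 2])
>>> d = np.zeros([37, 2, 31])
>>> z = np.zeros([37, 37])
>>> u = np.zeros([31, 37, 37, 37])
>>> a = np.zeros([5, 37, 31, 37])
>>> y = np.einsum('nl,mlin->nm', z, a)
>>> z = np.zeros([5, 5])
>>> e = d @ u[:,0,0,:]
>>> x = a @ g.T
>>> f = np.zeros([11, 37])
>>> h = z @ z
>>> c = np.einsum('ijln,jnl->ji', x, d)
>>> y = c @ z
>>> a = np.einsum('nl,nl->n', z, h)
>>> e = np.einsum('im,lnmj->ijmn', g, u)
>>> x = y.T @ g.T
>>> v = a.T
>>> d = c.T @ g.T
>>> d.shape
(5, 2)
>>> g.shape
(2, 37)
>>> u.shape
(31, 37, 37, 37)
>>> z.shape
(5, 5)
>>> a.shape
(5,)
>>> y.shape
(37, 5)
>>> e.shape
(2, 37, 37, 37)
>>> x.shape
(5, 2)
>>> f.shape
(11, 37)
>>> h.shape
(5, 5)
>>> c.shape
(37, 5)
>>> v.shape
(5,)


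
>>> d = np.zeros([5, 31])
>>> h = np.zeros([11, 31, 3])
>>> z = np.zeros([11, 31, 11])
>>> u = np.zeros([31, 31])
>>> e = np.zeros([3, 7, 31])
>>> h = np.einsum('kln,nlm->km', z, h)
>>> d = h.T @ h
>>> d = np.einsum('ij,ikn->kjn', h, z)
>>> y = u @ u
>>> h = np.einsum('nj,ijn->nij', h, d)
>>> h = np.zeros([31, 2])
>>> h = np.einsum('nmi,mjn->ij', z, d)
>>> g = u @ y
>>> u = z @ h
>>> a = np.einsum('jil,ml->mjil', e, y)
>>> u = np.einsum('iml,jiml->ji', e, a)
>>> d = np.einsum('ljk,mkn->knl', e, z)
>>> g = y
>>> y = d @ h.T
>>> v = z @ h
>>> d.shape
(31, 11, 3)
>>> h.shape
(11, 3)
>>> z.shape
(11, 31, 11)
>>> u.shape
(31, 3)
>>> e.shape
(3, 7, 31)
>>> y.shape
(31, 11, 11)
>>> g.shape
(31, 31)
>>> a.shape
(31, 3, 7, 31)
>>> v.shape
(11, 31, 3)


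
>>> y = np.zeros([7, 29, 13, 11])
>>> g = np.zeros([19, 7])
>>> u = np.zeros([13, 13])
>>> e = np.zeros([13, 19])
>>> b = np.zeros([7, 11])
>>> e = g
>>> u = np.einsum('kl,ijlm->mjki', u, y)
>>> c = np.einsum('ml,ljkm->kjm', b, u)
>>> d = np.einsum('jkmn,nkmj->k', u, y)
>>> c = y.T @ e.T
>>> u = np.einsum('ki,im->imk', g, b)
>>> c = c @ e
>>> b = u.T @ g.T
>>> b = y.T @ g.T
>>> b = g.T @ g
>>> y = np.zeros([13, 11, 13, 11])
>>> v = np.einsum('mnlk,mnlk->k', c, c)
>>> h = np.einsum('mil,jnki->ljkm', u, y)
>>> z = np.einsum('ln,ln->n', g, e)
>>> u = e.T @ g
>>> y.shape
(13, 11, 13, 11)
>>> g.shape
(19, 7)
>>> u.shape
(7, 7)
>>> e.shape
(19, 7)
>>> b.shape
(7, 7)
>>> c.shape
(11, 13, 29, 7)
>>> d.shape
(29,)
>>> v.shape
(7,)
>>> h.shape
(19, 13, 13, 7)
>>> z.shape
(7,)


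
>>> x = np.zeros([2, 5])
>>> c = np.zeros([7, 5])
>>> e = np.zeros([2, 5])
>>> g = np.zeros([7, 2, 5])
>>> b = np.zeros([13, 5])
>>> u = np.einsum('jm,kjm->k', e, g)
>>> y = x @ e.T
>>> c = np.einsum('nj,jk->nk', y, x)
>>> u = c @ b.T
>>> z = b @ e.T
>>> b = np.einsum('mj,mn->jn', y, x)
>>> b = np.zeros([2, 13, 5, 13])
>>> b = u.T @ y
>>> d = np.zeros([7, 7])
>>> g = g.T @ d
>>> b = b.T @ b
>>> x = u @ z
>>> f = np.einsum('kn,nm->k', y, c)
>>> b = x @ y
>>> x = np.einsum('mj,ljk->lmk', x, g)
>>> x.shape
(5, 2, 7)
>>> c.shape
(2, 5)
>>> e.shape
(2, 5)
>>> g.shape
(5, 2, 7)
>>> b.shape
(2, 2)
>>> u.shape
(2, 13)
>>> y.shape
(2, 2)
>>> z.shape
(13, 2)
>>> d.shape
(7, 7)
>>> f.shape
(2,)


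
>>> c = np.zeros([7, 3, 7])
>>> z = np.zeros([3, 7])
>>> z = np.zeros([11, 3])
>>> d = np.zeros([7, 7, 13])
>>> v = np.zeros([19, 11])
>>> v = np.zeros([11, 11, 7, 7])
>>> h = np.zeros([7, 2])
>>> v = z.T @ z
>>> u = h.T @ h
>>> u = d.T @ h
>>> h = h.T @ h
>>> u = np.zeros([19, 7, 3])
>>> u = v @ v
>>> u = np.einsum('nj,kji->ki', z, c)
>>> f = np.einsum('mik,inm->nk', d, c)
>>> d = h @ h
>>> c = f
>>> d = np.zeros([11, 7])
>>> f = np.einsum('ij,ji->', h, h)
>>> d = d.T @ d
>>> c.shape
(3, 13)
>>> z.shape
(11, 3)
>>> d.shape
(7, 7)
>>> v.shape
(3, 3)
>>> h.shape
(2, 2)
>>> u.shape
(7, 7)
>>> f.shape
()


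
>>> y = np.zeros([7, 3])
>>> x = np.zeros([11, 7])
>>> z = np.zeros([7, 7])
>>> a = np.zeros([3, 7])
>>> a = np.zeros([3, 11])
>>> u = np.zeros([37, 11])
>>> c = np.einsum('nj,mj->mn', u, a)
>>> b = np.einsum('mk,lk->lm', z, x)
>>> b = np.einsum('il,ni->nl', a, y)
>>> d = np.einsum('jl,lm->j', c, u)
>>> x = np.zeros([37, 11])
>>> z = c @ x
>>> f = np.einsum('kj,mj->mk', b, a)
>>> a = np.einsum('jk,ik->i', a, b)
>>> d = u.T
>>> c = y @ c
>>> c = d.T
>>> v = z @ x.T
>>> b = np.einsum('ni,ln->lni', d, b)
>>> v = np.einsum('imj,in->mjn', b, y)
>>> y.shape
(7, 3)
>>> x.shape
(37, 11)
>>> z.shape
(3, 11)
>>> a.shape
(7,)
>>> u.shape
(37, 11)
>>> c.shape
(37, 11)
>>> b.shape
(7, 11, 37)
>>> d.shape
(11, 37)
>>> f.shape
(3, 7)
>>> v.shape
(11, 37, 3)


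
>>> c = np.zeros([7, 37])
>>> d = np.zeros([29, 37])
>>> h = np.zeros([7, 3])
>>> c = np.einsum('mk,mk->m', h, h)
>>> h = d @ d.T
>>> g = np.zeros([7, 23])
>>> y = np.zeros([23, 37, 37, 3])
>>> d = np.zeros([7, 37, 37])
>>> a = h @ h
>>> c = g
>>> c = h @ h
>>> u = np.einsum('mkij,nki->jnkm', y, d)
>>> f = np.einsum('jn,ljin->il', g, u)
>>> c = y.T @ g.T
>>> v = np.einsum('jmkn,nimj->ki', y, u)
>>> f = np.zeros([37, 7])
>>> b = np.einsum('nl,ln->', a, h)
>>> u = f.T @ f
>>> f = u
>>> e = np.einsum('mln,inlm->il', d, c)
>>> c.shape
(3, 37, 37, 7)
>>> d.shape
(7, 37, 37)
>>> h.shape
(29, 29)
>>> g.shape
(7, 23)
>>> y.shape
(23, 37, 37, 3)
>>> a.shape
(29, 29)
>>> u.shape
(7, 7)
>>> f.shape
(7, 7)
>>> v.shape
(37, 7)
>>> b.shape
()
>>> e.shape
(3, 37)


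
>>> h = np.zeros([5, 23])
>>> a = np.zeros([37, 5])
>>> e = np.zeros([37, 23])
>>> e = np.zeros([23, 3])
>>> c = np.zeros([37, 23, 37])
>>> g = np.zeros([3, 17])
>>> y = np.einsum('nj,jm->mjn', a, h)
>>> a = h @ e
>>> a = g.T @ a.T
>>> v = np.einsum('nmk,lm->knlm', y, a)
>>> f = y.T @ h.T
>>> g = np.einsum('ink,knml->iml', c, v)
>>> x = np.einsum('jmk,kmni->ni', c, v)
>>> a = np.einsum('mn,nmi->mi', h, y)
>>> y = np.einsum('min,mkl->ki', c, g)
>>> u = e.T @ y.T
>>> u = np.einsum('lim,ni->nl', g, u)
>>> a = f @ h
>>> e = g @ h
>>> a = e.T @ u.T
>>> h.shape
(5, 23)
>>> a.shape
(23, 17, 3)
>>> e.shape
(37, 17, 23)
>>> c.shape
(37, 23, 37)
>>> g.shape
(37, 17, 5)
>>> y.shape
(17, 23)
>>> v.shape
(37, 23, 17, 5)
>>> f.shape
(37, 5, 5)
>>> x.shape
(17, 5)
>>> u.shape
(3, 37)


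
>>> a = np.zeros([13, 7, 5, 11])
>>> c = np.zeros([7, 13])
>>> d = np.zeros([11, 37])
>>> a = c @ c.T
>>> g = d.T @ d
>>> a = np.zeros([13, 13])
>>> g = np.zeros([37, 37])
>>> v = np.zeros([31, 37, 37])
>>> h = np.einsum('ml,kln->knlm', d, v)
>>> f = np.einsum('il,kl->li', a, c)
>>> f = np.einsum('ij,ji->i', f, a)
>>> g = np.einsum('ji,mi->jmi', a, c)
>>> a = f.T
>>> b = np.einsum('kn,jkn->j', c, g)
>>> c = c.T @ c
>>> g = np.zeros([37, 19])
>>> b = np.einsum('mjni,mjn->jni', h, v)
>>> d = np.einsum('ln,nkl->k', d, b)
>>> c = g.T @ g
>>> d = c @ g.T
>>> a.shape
(13,)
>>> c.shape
(19, 19)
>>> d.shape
(19, 37)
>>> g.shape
(37, 19)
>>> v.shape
(31, 37, 37)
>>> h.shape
(31, 37, 37, 11)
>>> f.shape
(13,)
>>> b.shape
(37, 37, 11)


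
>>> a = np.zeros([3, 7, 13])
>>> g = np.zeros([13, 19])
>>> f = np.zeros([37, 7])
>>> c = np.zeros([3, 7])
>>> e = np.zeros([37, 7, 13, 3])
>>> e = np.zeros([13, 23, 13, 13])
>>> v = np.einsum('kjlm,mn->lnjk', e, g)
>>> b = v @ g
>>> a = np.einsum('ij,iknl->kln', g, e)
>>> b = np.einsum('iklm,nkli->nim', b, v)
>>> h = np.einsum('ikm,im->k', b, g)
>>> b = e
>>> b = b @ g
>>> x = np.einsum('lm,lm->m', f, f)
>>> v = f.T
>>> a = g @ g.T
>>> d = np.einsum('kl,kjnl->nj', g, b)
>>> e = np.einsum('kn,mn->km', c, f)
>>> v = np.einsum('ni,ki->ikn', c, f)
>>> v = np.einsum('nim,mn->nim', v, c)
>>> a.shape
(13, 13)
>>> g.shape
(13, 19)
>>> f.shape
(37, 7)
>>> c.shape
(3, 7)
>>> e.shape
(3, 37)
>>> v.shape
(7, 37, 3)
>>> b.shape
(13, 23, 13, 19)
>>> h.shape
(13,)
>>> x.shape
(7,)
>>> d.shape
(13, 23)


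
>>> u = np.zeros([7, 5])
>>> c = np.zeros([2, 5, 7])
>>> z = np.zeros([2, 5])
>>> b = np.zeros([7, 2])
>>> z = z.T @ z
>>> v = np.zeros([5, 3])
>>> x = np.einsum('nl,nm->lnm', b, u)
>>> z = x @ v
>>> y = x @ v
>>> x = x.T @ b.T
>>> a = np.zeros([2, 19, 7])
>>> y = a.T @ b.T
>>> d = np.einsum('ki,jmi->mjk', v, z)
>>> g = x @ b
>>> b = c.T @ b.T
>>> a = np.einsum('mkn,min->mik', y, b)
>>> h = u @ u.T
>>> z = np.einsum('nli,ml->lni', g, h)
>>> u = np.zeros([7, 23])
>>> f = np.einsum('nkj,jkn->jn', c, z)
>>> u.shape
(7, 23)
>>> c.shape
(2, 5, 7)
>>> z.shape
(7, 5, 2)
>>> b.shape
(7, 5, 7)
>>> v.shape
(5, 3)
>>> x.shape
(5, 7, 7)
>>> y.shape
(7, 19, 7)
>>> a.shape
(7, 5, 19)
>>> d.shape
(7, 2, 5)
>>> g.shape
(5, 7, 2)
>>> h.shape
(7, 7)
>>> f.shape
(7, 2)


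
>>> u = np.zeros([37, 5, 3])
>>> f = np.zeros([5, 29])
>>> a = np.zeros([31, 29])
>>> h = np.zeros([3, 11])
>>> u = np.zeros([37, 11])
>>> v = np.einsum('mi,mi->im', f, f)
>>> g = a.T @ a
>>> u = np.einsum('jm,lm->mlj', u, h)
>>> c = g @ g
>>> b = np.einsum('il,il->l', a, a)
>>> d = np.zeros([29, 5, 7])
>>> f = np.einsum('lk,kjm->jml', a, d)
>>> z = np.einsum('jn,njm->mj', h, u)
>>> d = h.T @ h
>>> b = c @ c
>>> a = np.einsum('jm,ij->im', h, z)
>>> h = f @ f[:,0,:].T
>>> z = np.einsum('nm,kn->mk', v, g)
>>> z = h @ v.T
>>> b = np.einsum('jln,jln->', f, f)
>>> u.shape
(11, 3, 37)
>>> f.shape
(5, 7, 31)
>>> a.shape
(37, 11)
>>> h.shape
(5, 7, 5)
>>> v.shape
(29, 5)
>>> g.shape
(29, 29)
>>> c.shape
(29, 29)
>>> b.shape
()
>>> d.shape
(11, 11)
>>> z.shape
(5, 7, 29)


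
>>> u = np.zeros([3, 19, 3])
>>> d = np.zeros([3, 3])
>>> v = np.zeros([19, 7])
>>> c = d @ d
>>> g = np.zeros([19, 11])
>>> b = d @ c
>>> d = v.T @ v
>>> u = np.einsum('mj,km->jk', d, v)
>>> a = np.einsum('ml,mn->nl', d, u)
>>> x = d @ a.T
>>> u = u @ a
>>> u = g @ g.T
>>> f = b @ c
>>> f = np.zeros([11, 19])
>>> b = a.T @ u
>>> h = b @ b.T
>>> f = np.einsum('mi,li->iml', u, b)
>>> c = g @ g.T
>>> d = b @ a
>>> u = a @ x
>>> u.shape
(19, 19)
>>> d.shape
(7, 7)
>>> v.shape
(19, 7)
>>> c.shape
(19, 19)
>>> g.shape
(19, 11)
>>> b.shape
(7, 19)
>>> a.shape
(19, 7)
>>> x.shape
(7, 19)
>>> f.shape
(19, 19, 7)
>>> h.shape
(7, 7)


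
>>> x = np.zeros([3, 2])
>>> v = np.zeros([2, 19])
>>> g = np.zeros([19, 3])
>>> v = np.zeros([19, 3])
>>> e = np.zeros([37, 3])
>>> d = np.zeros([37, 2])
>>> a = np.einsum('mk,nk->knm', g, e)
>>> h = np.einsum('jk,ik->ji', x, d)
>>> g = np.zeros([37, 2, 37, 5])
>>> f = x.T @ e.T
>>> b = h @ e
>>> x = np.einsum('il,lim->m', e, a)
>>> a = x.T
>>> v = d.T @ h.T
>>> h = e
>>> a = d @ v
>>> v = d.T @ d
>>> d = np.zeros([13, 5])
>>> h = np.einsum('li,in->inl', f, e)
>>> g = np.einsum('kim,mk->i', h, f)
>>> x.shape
(19,)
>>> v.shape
(2, 2)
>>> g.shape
(3,)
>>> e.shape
(37, 3)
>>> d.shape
(13, 5)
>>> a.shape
(37, 3)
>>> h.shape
(37, 3, 2)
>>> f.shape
(2, 37)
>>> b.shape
(3, 3)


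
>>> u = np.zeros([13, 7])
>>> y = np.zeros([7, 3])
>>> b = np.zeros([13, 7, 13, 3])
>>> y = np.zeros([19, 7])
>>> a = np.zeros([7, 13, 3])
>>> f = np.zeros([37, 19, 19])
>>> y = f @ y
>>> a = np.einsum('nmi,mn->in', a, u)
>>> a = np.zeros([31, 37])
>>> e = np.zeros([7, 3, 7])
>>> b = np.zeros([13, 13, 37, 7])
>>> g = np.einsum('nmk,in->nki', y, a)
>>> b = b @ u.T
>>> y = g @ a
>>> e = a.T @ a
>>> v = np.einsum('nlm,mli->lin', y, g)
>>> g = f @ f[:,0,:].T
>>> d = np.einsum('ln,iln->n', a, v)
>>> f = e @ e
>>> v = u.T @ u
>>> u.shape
(13, 7)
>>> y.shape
(37, 7, 37)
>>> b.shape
(13, 13, 37, 13)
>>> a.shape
(31, 37)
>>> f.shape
(37, 37)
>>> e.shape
(37, 37)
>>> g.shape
(37, 19, 37)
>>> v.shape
(7, 7)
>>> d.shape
(37,)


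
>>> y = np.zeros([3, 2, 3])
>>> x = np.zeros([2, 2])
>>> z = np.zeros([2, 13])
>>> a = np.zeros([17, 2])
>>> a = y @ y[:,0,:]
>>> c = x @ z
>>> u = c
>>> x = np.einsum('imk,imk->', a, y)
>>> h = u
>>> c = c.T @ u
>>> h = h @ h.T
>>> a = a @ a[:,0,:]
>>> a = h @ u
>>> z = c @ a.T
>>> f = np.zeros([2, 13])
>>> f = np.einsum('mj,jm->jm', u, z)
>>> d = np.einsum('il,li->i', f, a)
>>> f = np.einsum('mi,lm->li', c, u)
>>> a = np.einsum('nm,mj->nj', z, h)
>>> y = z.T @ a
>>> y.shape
(2, 2)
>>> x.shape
()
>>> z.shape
(13, 2)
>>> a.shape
(13, 2)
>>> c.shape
(13, 13)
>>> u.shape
(2, 13)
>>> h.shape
(2, 2)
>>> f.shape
(2, 13)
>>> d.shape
(13,)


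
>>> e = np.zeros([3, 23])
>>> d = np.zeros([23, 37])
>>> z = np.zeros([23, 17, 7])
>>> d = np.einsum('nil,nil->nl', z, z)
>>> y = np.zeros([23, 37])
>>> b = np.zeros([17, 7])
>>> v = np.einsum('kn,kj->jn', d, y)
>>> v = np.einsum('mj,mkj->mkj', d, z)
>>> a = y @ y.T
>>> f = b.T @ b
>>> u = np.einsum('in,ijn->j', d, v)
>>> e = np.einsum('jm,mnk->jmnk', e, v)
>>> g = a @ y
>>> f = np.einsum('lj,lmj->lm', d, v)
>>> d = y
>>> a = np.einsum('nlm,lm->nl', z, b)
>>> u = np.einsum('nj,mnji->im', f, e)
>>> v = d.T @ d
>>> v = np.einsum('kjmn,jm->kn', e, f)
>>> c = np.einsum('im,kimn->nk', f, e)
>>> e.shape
(3, 23, 17, 7)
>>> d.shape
(23, 37)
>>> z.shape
(23, 17, 7)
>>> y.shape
(23, 37)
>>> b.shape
(17, 7)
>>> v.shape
(3, 7)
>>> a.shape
(23, 17)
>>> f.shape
(23, 17)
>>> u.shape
(7, 3)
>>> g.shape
(23, 37)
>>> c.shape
(7, 3)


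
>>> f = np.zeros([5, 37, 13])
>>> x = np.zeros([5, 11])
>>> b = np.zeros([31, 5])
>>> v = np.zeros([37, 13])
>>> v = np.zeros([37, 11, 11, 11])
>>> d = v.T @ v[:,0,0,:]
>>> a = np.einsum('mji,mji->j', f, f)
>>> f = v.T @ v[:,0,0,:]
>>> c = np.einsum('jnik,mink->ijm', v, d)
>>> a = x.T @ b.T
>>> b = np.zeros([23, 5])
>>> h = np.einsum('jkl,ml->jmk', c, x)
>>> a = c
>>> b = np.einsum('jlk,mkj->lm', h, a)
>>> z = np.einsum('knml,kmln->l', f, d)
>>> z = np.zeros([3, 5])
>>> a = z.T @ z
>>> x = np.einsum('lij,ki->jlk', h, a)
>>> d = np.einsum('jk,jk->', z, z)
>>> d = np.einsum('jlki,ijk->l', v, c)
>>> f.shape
(11, 11, 11, 11)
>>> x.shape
(37, 11, 5)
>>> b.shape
(5, 11)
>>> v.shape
(37, 11, 11, 11)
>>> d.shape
(11,)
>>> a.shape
(5, 5)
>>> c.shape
(11, 37, 11)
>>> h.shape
(11, 5, 37)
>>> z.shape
(3, 5)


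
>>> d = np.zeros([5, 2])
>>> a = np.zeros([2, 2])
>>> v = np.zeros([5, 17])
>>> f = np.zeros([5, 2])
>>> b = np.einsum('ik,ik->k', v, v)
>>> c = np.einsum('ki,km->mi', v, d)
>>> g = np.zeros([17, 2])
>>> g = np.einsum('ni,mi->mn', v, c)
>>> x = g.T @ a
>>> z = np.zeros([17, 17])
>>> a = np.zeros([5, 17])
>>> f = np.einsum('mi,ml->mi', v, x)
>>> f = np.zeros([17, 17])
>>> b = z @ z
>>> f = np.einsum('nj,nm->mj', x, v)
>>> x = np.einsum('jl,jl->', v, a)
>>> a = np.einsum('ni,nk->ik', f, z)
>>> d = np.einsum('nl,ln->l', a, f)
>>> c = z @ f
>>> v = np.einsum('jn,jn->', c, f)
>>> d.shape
(17,)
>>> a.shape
(2, 17)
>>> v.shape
()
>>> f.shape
(17, 2)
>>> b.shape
(17, 17)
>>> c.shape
(17, 2)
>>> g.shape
(2, 5)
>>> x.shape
()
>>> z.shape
(17, 17)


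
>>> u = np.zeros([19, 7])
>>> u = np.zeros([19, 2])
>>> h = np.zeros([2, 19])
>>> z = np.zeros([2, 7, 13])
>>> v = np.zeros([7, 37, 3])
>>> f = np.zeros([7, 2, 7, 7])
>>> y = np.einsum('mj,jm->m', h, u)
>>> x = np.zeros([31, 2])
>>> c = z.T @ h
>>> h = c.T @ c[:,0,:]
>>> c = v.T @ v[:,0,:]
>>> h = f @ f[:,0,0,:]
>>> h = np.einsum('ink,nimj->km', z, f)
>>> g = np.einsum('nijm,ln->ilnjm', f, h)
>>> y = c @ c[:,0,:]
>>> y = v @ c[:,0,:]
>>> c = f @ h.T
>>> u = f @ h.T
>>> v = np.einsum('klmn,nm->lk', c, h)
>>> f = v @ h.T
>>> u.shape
(7, 2, 7, 13)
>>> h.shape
(13, 7)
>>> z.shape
(2, 7, 13)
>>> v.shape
(2, 7)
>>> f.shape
(2, 13)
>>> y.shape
(7, 37, 3)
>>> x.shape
(31, 2)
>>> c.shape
(7, 2, 7, 13)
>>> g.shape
(2, 13, 7, 7, 7)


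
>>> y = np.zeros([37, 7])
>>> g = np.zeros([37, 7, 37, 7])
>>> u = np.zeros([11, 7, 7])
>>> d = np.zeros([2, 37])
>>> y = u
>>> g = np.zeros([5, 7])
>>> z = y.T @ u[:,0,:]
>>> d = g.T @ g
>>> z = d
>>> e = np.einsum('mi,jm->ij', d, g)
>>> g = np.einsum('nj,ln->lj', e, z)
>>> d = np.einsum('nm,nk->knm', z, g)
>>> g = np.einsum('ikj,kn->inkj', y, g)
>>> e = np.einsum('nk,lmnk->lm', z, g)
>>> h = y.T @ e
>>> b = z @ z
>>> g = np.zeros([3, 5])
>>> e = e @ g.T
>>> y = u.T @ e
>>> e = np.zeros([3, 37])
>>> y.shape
(7, 7, 3)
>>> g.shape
(3, 5)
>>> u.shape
(11, 7, 7)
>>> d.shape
(5, 7, 7)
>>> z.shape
(7, 7)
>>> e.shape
(3, 37)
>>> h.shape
(7, 7, 5)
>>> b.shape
(7, 7)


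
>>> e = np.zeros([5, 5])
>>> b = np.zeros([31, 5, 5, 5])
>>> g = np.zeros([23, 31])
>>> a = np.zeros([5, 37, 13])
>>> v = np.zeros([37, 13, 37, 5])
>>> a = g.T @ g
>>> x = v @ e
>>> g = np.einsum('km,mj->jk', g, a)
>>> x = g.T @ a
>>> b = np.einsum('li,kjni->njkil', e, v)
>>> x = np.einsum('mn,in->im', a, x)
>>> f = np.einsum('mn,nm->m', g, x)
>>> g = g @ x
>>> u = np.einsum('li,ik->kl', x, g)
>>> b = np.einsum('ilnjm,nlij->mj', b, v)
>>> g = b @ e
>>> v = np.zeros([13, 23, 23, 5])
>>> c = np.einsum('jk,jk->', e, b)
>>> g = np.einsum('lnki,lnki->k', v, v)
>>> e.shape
(5, 5)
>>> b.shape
(5, 5)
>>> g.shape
(23,)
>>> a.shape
(31, 31)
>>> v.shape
(13, 23, 23, 5)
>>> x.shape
(23, 31)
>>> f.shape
(31,)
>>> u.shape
(31, 23)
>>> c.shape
()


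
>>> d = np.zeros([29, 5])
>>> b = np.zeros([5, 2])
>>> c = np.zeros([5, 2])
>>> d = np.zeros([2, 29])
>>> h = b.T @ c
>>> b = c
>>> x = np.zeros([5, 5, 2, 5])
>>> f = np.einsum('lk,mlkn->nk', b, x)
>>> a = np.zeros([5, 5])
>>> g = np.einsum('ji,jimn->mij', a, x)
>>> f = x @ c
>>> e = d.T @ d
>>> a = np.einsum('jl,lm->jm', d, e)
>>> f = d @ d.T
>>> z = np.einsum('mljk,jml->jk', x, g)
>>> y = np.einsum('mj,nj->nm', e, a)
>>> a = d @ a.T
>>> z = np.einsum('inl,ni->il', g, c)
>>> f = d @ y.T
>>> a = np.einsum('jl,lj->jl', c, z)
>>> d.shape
(2, 29)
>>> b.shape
(5, 2)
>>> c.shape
(5, 2)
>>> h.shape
(2, 2)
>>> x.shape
(5, 5, 2, 5)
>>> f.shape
(2, 2)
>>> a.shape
(5, 2)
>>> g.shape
(2, 5, 5)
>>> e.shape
(29, 29)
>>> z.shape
(2, 5)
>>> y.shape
(2, 29)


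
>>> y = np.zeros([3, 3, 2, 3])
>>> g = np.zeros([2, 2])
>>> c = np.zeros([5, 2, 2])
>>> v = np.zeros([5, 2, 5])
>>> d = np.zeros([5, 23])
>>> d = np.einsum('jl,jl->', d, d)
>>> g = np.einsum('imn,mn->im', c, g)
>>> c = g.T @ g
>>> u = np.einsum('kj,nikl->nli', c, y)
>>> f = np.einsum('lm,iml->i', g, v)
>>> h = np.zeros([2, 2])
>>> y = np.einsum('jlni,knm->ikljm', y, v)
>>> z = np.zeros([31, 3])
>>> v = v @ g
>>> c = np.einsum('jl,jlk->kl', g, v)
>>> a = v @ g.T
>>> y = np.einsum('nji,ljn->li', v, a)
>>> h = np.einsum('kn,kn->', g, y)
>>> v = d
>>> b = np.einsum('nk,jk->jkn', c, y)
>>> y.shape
(5, 2)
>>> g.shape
(5, 2)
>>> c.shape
(2, 2)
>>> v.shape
()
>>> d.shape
()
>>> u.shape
(3, 3, 3)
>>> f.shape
(5,)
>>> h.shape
()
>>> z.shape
(31, 3)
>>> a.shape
(5, 2, 5)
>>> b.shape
(5, 2, 2)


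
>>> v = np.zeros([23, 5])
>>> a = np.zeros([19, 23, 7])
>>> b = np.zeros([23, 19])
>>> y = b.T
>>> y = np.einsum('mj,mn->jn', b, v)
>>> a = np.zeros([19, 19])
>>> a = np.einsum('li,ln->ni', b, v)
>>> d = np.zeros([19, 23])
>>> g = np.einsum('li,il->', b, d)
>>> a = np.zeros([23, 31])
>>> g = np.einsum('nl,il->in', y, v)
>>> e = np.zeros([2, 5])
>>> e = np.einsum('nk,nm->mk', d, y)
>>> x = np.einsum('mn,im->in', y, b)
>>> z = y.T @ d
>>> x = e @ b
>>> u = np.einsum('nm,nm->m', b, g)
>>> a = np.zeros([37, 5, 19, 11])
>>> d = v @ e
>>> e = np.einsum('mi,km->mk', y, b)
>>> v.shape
(23, 5)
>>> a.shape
(37, 5, 19, 11)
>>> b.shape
(23, 19)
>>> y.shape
(19, 5)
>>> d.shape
(23, 23)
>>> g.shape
(23, 19)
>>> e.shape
(19, 23)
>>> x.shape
(5, 19)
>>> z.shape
(5, 23)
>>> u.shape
(19,)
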